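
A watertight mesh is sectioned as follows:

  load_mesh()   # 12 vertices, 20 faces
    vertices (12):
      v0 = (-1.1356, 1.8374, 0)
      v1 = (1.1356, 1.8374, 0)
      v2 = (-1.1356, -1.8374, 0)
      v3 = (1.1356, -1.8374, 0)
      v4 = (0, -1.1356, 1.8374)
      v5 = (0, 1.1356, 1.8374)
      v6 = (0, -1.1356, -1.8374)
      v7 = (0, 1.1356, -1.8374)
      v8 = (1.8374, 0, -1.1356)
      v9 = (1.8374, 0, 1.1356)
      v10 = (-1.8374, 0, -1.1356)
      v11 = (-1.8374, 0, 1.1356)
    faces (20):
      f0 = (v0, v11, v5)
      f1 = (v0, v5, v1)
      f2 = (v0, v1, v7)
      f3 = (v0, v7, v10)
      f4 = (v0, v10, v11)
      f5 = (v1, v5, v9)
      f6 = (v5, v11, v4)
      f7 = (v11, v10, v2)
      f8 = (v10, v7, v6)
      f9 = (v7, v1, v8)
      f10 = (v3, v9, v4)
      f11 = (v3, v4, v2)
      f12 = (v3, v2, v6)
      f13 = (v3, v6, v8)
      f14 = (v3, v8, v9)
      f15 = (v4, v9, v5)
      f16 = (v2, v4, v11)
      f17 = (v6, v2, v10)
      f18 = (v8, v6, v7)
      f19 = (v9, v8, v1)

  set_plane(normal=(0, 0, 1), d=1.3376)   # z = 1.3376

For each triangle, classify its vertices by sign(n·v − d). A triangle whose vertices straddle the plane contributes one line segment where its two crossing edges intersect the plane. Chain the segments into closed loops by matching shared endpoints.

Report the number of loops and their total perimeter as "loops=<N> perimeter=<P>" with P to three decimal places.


loops=1 perimeter=8.198

Straddling triangles (8 of 20):
  (v0,v11,v5) [--+] → (-1.30854, 0.326861, 1.3376)–(-0.3089, 1.3265, 1.3376)  len=1.4137
  (v0,v5,v1) [-+-] → (-0.3089, 1.3265, 1.3376)–(0.3089, 1.3265, 1.3376)  len=0.6178
  (v1,v5,v9) [-+-] → (0.3089, 1.3265, 1.3376)–(1.30854, 0.326861, 1.3376)  len=1.4137
  (v5,v11,v4) [+-+] → (-1.30854, 0.326861, 1.3376)–(-1.30854, -0.326861, 1.3376)  len=0.6537
  (v3,v9,v4) [--+] → (1.30854, -0.326861, 1.3376)–(0.3089, -1.3265, 1.3376)  len=1.4137
  (v3,v4,v2) [-+-] → (0.3089, -1.3265, 1.3376)–(-0.3089, -1.3265, 1.3376)  len=0.6178
  (v4,v9,v5) [+-+] → (1.30854, -0.326861, 1.3376)–(1.30854, 0.326861, 1.3376)  len=0.6537
  (v2,v4,v11) [-+-] → (-0.3089, -1.3265, 1.3376)–(-1.30854, -0.326861, 1.3376)  len=1.4137

Chained into 1 loop(s):
  loop 1: 8 segments, perimeter = 8.1979
Total perimeter = 8.198


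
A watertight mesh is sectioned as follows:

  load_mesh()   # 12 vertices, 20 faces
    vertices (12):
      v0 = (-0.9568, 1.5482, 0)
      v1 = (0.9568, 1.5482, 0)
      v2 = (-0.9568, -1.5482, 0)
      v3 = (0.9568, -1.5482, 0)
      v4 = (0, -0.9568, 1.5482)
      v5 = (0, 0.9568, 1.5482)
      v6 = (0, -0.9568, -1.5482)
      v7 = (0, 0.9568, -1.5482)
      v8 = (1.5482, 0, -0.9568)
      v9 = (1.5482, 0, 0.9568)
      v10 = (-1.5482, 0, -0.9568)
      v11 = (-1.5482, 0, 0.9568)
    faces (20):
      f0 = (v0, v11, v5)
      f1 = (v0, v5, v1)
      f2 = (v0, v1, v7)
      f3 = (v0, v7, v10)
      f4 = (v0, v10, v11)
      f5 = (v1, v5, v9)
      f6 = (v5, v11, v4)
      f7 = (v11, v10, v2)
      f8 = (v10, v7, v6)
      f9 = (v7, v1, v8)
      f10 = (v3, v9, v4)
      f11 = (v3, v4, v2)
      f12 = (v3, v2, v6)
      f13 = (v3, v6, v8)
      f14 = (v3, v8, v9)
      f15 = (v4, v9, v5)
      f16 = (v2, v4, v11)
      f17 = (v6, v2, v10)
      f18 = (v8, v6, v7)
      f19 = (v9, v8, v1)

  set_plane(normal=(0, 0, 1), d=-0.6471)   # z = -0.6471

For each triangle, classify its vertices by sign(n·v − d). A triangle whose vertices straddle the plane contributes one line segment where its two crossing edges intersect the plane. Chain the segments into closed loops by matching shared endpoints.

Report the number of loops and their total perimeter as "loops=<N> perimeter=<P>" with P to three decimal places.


loops=1 perimeter=8.898

Straddling triangles (10 of 20):
  (v0,v1,v7) [++-] → (0.556887, 1.30101, -0.6471)–(-0.556887, 1.30101, -0.6471)  len=1.1138
  (v0,v7,v10) [+--] → (-0.556887, 1.30101, -0.6471)–(-1.35677, 0.501126, -0.6471)  len=1.1312
  (v0,v10,v11) [+-+] → (-1.35677, 0.501126, -0.6471)–(-1.5482, 0, -0.6471)  len=0.5364
  (v11,v10,v2) [+-+] → (-1.5482, 0, -0.6471)–(-1.35677, -0.501126, -0.6471)  len=0.5364
  (v7,v1,v8) [-+-] → (0.556887, 1.30101, -0.6471)–(1.35677, 0.501126, -0.6471)  len=1.1312
  (v3,v2,v6) [++-] → (-0.556887, -1.30101, -0.6471)–(0.556887, -1.30101, -0.6471)  len=1.1138
  (v3,v6,v8) [+--] → (0.556887, -1.30101, -0.6471)–(1.35677, -0.501126, -0.6471)  len=1.1312
  (v3,v8,v9) [+-+] → (1.35677, -0.501126, -0.6471)–(1.5482, 0, -0.6471)  len=0.5364
  (v6,v2,v10) [-+-] → (-0.556887, -1.30101, -0.6471)–(-1.35677, -0.501126, -0.6471)  len=1.1312
  (v9,v8,v1) [+-+] → (1.5482, 0, -0.6471)–(1.35677, 0.501126, -0.6471)  len=0.5364

Chained into 1 loop(s):
  loop 1: 10 segments, perimeter = 8.8982
Total perimeter = 8.898


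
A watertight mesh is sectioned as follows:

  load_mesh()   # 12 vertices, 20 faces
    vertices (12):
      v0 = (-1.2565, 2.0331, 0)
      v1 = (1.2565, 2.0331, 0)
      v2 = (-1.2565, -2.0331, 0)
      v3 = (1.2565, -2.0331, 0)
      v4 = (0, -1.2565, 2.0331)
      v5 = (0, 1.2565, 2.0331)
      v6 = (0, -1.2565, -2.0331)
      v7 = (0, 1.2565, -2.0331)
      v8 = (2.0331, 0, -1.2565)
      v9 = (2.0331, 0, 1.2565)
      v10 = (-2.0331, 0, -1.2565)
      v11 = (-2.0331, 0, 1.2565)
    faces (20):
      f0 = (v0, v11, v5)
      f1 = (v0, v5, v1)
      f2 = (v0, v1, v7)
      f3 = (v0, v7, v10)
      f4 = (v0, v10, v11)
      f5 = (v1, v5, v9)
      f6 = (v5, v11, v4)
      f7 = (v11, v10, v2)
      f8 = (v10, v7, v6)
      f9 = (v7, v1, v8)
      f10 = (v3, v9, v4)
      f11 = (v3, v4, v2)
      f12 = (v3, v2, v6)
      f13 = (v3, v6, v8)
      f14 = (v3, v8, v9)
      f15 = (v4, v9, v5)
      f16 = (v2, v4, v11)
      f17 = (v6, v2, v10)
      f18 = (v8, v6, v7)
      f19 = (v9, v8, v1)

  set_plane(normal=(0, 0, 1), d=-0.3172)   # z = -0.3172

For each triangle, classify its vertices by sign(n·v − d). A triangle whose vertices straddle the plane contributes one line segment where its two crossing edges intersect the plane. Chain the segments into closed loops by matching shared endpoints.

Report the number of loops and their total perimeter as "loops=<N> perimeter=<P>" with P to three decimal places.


Straddling triangles (10 of 20):
  (v0,v1,v7) [++-] → (1.06046, 1.91194, -0.3172)–(-1.06046, 1.91194, -0.3172)  len=2.1209
  (v0,v7,v10) [+--] → (-1.06046, 1.91194, -0.3172)–(-1.45255, 1.51985, -0.3172)  len=0.5545
  (v0,v10,v11) [+-+] → (-1.45255, 1.51985, -0.3172)–(-2.0331, 0, -0.3172)  len=1.6270
  (v11,v10,v2) [+-+] → (-2.0331, 0, -0.3172)–(-1.45255, -1.51985, -0.3172)  len=1.6270
  (v7,v1,v8) [-+-] → (1.06046, 1.91194, -0.3172)–(1.45255, 1.51985, -0.3172)  len=0.5545
  (v3,v2,v6) [++-] → (-1.06046, -1.91194, -0.3172)–(1.06046, -1.91194, -0.3172)  len=2.1209
  (v3,v6,v8) [+--] → (1.06046, -1.91194, -0.3172)–(1.45255, -1.51985, -0.3172)  len=0.5545
  (v3,v8,v9) [+-+] → (1.45255, -1.51985, -0.3172)–(2.0331, 0, -0.3172)  len=1.6270
  (v6,v2,v10) [-+-] → (-1.06046, -1.91194, -0.3172)–(-1.45255, -1.51985, -0.3172)  len=0.5545
  (v9,v8,v1) [+-+] → (2.0331, 0, -0.3172)–(1.45255, 1.51985, -0.3172)  len=1.6270

Chained into 1 loop(s):
  loop 1: 10 segments, perimeter = 12.9677
Total perimeter = 12.968

loops=1 perimeter=12.968


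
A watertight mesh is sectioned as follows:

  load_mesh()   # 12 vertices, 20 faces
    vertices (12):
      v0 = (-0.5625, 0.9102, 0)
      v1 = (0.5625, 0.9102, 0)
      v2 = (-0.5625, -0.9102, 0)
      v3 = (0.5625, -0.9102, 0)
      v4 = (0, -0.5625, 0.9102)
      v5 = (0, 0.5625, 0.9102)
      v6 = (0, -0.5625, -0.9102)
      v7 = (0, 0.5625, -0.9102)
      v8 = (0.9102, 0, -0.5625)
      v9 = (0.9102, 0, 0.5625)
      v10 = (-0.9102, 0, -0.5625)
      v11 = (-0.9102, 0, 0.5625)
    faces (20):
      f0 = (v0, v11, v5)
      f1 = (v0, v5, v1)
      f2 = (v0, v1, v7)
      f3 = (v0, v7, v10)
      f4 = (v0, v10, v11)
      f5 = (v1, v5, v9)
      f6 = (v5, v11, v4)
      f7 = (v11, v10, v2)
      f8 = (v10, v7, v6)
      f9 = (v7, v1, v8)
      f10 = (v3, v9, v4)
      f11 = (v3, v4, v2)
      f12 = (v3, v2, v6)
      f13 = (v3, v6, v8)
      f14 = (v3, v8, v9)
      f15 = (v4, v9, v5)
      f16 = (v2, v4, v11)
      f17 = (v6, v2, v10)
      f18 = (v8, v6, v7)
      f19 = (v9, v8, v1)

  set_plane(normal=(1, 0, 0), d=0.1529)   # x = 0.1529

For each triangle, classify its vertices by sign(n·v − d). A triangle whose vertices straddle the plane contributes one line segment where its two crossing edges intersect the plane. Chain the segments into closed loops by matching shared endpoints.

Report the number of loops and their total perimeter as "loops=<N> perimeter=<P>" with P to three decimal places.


loops=1 perimeter=5.779

Straddling triangles (10 of 20):
  (v0,v5,v1) [--+] → (0.1529, 0.657013, 0.662787)–(0.1529, 0.9102, 0)  len=0.7095
  (v0,v1,v7) [-+-] → (0.1529, 0.9102, 0)–(0.1529, 0.657013, -0.662787)  len=0.7095
  (v1,v5,v9) [+-+] → (0.1529, 0.657013, 0.662787)–(0.1529, 0.468008, 0.851792)  len=0.2673
  (v7,v1,v8) [-++] → (0.1529, 0.657013, -0.662787)–(0.1529, 0.468008, -0.851792)  len=0.2673
  (v3,v9,v4) [++-] → (0.1529, -0.468008, 0.851792)–(0.1529, -0.657013, 0.662787)  len=0.2673
  (v3,v4,v2) [+--] → (0.1529, -0.657013, 0.662787)–(0.1529, -0.9102, 0)  len=0.7095
  (v3,v2,v6) [+--] → (0.1529, -0.9102, 0)–(0.1529, -0.657013, -0.662787)  len=0.7095
  (v3,v6,v8) [+-+] → (0.1529, -0.657013, -0.662787)–(0.1529, -0.468008, -0.851792)  len=0.2673
  (v4,v9,v5) [-+-] → (0.1529, -0.468008, 0.851792)–(0.1529, 0.468008, 0.851792)  len=0.9360
  (v8,v6,v7) [+--] → (0.1529, -0.468008, -0.851792)–(0.1529, 0.468008, -0.851792)  len=0.9360

Chained into 1 loop(s):
  loop 1: 10 segments, perimeter = 5.7792
Total perimeter = 5.779


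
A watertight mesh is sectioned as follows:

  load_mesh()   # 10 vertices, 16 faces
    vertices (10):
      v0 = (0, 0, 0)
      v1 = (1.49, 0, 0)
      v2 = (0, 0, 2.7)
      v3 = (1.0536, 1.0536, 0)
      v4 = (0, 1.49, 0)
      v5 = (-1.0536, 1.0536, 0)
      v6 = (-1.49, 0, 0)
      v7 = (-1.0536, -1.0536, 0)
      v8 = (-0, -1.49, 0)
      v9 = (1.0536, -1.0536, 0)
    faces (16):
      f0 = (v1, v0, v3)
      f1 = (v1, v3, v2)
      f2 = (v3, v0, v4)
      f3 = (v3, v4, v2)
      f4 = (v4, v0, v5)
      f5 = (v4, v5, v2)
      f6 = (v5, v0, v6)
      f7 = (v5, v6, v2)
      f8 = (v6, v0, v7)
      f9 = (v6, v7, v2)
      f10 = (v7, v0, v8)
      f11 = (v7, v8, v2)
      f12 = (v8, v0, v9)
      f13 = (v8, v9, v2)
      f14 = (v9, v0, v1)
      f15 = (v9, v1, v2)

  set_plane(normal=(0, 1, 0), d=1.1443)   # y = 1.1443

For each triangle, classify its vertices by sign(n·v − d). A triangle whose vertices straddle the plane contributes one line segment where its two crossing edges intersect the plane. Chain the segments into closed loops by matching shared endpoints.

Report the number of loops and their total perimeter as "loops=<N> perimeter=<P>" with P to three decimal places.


Straddling triangles (4 of 16):
  (v3,v0,v4) [--+] → (0, 1.1443, 0)–(0.834623, 1.1443, 0)  len=0.8346
  (v3,v4,v2) [-+-] → (0.834623, 1.1443, 0)–(0, 1.1443, 0.626436)  len=1.0436
  (v4,v0,v5) [+--] → (0, 1.1443, 0)–(-0.834623, 1.1443, 0)  len=0.8346
  (v4,v5,v2) [+--] → (-0.834623, 1.1443, 0)–(0, 1.1443, 0.626436)  len=1.0436

Chained into 1 loop(s):
  loop 1: 4 segments, perimeter = 3.7564
Total perimeter = 3.756

loops=1 perimeter=3.756


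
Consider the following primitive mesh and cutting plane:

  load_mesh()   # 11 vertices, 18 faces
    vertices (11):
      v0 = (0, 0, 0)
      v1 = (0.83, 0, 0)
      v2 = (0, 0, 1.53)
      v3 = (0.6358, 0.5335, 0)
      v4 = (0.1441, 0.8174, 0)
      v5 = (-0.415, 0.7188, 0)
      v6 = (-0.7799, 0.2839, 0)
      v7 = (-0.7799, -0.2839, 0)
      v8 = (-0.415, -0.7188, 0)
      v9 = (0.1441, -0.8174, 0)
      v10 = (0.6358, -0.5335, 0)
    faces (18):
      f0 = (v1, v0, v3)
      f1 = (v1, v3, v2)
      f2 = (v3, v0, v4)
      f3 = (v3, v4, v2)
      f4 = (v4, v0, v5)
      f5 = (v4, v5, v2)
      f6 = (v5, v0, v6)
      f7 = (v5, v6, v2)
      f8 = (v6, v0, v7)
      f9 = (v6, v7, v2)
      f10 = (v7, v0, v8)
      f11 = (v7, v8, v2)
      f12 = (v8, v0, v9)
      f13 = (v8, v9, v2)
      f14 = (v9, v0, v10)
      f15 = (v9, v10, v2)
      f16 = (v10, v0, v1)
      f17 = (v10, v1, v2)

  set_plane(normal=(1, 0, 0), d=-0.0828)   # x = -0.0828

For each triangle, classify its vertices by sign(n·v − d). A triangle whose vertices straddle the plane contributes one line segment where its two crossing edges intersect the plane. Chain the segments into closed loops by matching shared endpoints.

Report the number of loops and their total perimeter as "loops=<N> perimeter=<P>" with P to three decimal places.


Straddling triangles (10 of 18):
  (v4,v0,v5) [++-] → (-0.0828, 0.143414, 0)–(-0.0828, 0.777385, 0)  len=0.6340
  (v4,v5,v2) [+-+] → (-0.0828, 0.777385, 0)–(-0.0828, 0.143414, 1.22474)  len=1.3791
  (v5,v0,v6) [-+-] → (-0.0828, 0.143414, 0)–(-0.0828, 0.0301409, 0)  len=0.1133
  (v5,v6,v2) [--+] → (-0.0828, 0.0301409, 1.36756)–(-0.0828, 0.143414, 1.22474)  len=0.1823
  (v6,v0,v7) [-+-] → (-0.0828, 0.0301409, 0)–(-0.0828, -0.0301409, 0)  len=0.0603
  (v6,v7,v2) [--+] → (-0.0828, -0.0301409, 1.36756)–(-0.0828, 0.0301409, 1.36756)  len=0.0603
  (v7,v0,v8) [-+-] → (-0.0828, -0.0301409, 0)–(-0.0828, -0.143414, 0)  len=0.1133
  (v7,v8,v2) [--+] → (-0.0828, -0.143414, 1.22474)–(-0.0828, -0.0301409, 1.36756)  len=0.1823
  (v8,v0,v9) [-++] → (-0.0828, -0.143414, 0)–(-0.0828, -0.777385, 0)  len=0.6340
  (v8,v9,v2) [-++] → (-0.0828, -0.777385, 0)–(-0.0828, -0.143414, 1.22474)  len=1.3791

Chained into 1 loop(s):
  loop 1: 10 segments, perimeter = 4.7378
Total perimeter = 4.738

loops=1 perimeter=4.738


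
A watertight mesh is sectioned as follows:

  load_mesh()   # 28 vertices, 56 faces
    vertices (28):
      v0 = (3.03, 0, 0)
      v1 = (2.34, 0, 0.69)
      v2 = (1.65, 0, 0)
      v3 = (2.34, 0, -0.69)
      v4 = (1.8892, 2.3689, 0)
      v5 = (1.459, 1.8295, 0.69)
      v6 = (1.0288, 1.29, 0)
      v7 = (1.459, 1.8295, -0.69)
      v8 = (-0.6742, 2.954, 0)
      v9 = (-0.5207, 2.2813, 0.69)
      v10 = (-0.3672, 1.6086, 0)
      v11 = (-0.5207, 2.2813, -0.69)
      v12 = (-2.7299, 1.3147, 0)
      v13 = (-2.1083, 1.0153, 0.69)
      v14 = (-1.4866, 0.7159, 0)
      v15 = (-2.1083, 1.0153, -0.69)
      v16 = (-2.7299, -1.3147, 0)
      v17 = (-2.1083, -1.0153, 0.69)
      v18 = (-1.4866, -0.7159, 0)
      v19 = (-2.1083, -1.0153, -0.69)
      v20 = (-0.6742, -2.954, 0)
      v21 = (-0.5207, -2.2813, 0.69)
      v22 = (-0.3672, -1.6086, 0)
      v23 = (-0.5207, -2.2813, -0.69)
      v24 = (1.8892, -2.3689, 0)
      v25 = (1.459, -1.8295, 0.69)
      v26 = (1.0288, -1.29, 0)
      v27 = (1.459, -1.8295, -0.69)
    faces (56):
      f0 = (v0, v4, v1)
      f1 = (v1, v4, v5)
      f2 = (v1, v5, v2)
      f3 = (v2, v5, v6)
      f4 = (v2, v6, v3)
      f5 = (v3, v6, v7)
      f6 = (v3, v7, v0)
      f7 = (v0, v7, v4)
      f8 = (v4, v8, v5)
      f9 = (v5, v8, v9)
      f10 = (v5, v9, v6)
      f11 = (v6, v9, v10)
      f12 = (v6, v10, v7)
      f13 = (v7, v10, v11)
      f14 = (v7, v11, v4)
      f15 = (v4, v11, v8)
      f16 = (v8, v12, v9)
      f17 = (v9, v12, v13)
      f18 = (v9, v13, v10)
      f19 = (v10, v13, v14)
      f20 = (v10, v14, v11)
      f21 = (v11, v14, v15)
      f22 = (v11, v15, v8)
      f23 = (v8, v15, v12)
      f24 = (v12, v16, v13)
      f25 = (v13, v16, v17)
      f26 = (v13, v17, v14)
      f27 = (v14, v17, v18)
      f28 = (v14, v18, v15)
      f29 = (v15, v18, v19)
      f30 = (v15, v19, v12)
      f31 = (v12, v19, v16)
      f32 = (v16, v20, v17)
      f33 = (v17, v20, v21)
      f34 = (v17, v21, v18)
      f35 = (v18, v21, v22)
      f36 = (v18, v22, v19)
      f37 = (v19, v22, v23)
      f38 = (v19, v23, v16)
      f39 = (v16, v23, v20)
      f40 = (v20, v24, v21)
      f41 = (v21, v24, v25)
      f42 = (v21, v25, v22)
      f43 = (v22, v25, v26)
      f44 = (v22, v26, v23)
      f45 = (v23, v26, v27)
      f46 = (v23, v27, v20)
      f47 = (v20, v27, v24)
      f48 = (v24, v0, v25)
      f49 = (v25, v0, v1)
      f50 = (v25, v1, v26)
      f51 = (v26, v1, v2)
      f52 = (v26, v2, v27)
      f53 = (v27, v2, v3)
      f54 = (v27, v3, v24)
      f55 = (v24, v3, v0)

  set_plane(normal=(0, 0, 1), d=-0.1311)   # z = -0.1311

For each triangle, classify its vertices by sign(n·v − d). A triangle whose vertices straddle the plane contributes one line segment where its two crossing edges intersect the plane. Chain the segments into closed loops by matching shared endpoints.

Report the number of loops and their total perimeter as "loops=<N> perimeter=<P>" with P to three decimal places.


Straddling triangles (28 of 56):
  (v2,v6,v3) [++-] → (1.27793, 1.0449, -0.1311)–(1.7811, 0, -0.1311)  len=1.1597
  (v3,v6,v7) [-+-] → (1.27793, 1.0449, -0.1311)–(1.11054, 1.39251, -0.1311)  len=0.3858
  (v3,v7,v0) [--+] → (2.73151, 0.347605, -0.1311)–(2.8989, 0, -0.1311)  len=0.3858
  (v0,v7,v4) [+-+] → (2.73151, 0.347605, -0.1311)–(1.80746, 2.26641, -0.1311)  len=2.1297
  (v6,v10,v7) [++-] → (-0.020222, 1.65057, -0.1311)–(1.11054, 1.39251, -0.1311)  len=1.1598
  (v7,v10,v11) [-+-] → (-0.020222, 1.65057, -0.1311)–(-0.396365, 1.73641, -0.1311)  len=0.3858
  (v7,v11,v4) [--+] → (1.43132, 2.35226, -0.1311)–(1.80746, 2.26641, -0.1311)  len=0.3858
  (v4,v11,v8) [+-+] → (1.43132, 2.35226, -0.1311)–(-0.645035, 2.82619, -0.1311)  len=2.1298
  (v10,v14,v11) [++-] → (-1.30308, 1.01333, -0.1311)–(-0.396365, 1.73641, -0.1311)  len=1.1597
  (v11,v14,v15) [-+-] → (-1.30308, 1.01333, -0.1311)–(-1.60472, 0.772786, -0.1311)  len=0.3858
  (v11,v15,v8) [--+] → (-0.946679, 2.58565, -0.1311)–(-0.645035, 2.82619, -0.1311)  len=0.3858
  (v8,v15,v12) [+-+] → (-0.946679, 2.58565, -0.1311)–(-2.6118, 1.25781, -0.1311)  len=2.1297
  (v14,v18,v15) [++-] → (-1.60472, -0.386972, -0.1311)–(-1.60472, 0.772786, -0.1311)  len=1.1598
  (v15,v18,v19) [-+-] → (-1.60472, -0.386972, -0.1311)–(-1.60472, -0.772786, -0.1311)  len=0.3858
  (v15,v19,v12) [--+] → (-2.6118, 0.872, -0.1311)–(-2.6118, 1.25781, -0.1311)  len=0.3858
  (v12,v19,v16) [+-+] → (-2.6118, 0.872, -0.1311)–(-2.6118, -1.25781, -0.1311)  len=2.1298
  (v18,v22,v19) [++-] → (-0.698009, -1.49587, -0.1311)–(-1.60472, -0.772786, -0.1311)  len=1.1597
  (v19,v22,v23) [-+-] → (-0.698009, -1.49587, -0.1311)–(-0.396365, -1.73641, -0.1311)  len=0.3858
  (v19,v23,v16) [--+] → (-2.31015, -1.49835, -0.1311)–(-2.6118, -1.25781, -0.1311)  len=0.3858
  (v16,v23,v20) [+-+] → (-2.31015, -1.49835, -0.1311)–(-0.645035, -2.82619, -0.1311)  len=2.1297
  (v22,v26,v23) [++-] → (0.734395, -1.47835, -0.1311)–(-0.396365, -1.73641, -0.1311)  len=1.1598
  (v23,v26,v27) [-+-] → (0.734395, -1.47835, -0.1311)–(1.11054, -1.39251, -0.1311)  len=0.3858
  (v23,v27,v20) [--+] → (-0.268892, -2.74035, -0.1311)–(-0.645035, -2.82619, -0.1311)  len=0.3858
  (v20,v27,v24) [+-+] → (-0.268892, -2.74035, -0.1311)–(1.80746, -2.26641, -0.1311)  len=2.1298
  (v26,v2,v27) [++-] → (1.61371, -0.347605, -0.1311)–(1.11054, -1.39251, -0.1311)  len=1.1597
  (v27,v2,v3) [-+-] → (1.61371, -0.347605, -0.1311)–(1.7811, 0, -0.1311)  len=0.3858
  (v27,v3,v24) [--+] → (1.97485, -1.91881, -0.1311)–(1.80746, -2.26641, -0.1311)  len=0.3858
  (v24,v3,v0) [+-+] → (1.97485, -1.91881, -0.1311)–(2.8989, 0, -0.1311)  len=2.1297

Chained into 2 loop(s):
  loop 1: 14 segments, perimeter = 10.8191
  loop 2: 14 segments, perimeter = 17.6089
Total perimeter = 28.428

loops=2 perimeter=28.428


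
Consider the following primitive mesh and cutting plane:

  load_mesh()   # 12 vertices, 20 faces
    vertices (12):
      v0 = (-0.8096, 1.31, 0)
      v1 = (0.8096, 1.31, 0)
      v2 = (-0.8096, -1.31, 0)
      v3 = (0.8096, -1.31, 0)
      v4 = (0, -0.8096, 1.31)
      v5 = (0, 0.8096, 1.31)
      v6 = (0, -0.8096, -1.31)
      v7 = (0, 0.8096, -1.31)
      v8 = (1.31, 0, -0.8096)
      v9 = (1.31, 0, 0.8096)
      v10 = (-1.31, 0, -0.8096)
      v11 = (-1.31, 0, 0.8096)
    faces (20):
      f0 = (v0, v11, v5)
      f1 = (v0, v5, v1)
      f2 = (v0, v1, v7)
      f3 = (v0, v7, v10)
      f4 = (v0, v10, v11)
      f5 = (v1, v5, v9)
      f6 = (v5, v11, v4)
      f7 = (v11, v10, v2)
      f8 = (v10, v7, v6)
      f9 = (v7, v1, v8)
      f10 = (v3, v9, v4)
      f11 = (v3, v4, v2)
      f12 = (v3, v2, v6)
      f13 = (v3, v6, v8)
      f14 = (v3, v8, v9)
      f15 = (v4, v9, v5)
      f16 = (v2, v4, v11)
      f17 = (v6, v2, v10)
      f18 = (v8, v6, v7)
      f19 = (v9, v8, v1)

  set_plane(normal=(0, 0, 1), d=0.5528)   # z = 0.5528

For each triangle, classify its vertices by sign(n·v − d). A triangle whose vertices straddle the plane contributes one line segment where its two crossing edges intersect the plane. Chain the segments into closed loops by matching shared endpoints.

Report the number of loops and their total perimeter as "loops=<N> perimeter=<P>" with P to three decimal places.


loops=1 perimeter=7.516

Straddling triangles (10 of 20):
  (v0,v11,v5) [-++] → (-1.15128, 0.415524, 0.5528)–(-0.467961, 1.09884, 0.5528)  len=0.9664
  (v0,v5,v1) [-+-] → (-0.467961, 1.09884, 0.5528)–(0.467961, 1.09884, 0.5528)  len=0.9359
  (v0,v10,v11) [--+] → (-1.31, 0, 0.5528)–(-1.15128, 0.415524, 0.5528)  len=0.4448
  (v1,v5,v9) [-++] → (0.467961, 1.09884, 0.5528)–(1.15128, 0.415524, 0.5528)  len=0.9664
  (v11,v10,v2) [+--] → (-1.31, 0, 0.5528)–(-1.15128, -0.415524, 0.5528)  len=0.4448
  (v3,v9,v4) [-++] → (1.15128, -0.415524, 0.5528)–(0.467961, -1.09884, 0.5528)  len=0.9664
  (v3,v4,v2) [-+-] → (0.467961, -1.09884, 0.5528)–(-0.467961, -1.09884, 0.5528)  len=0.9359
  (v3,v8,v9) [--+] → (1.31, 0, 0.5528)–(1.15128, -0.415524, 0.5528)  len=0.4448
  (v2,v4,v11) [-++] → (-0.467961, -1.09884, 0.5528)–(-1.15128, -0.415524, 0.5528)  len=0.9664
  (v9,v8,v1) [+--] → (1.31, 0, 0.5528)–(1.15128, 0.415524, 0.5528)  len=0.4448

Chained into 1 loop(s):
  loop 1: 10 segments, perimeter = 7.5165
Total perimeter = 7.516


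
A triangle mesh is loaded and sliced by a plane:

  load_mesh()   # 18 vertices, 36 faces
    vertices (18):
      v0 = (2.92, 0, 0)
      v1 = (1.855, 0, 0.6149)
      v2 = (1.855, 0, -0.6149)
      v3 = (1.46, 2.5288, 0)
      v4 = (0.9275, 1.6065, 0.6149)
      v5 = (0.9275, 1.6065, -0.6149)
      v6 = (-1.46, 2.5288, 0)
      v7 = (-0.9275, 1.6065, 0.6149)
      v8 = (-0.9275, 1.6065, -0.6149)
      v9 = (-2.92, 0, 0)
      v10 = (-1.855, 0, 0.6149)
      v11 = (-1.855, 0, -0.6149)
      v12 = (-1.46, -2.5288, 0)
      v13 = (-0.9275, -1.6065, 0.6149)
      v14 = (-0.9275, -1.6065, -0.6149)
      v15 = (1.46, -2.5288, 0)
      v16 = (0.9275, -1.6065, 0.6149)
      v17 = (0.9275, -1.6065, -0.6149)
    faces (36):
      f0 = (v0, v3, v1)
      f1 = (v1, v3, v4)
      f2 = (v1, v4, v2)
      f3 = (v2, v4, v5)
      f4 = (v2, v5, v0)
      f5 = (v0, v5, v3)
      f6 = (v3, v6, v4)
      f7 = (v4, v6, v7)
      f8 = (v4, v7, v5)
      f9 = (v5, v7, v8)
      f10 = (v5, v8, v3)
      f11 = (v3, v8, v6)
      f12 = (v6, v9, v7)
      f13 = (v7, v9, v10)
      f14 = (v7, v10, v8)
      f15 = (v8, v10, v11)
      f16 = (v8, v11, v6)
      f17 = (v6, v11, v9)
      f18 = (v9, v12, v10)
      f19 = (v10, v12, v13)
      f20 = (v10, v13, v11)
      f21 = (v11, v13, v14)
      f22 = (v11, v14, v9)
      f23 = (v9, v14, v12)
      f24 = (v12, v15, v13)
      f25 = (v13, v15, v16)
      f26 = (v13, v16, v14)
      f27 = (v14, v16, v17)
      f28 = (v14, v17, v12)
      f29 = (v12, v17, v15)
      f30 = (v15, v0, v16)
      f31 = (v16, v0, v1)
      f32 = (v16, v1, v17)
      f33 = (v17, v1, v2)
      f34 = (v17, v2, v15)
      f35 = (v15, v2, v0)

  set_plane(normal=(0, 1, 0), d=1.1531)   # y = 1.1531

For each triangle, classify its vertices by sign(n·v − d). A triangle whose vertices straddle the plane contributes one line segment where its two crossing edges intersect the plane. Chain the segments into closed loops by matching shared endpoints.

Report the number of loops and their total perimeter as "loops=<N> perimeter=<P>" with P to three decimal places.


loops=2 perimeter=7.379

Straddling triangles (12 of 36):
  (v0,v3,v1) [-+-] → (2.25426, 1.1531, 0)–(1.67489, 1.1531, 0.334514)  len=0.6690
  (v1,v3,v4) [-++] → (1.67489, 1.1531, 0.334514)–(1.18927, 1.1531, 0.6149)  len=0.5608
  (v1,v4,v2) [-+-] → (1.18927, 1.1531, 0.6149)–(1.18927, 1.1531, 0.267815)  len=0.3471
  (v2,v4,v5) [-++] → (1.18927, 1.1531, 0.267815)–(1.18927, 1.1531, -0.6149)  len=0.8827
  (v2,v5,v0) [-+-] → (1.18927, 1.1531, -0.6149)–(1.48984, 1.1531, -0.441358)  len=0.3471
  (v0,v5,v3) [-++] → (1.48984, 1.1531, -0.441358)–(2.25426, 1.1531, 0)  len=0.8827
  (v6,v9,v7) [+-+] → (-2.25426, 1.1531, 0)–(-1.48984, 1.1531, 0.441358)  len=0.8827
  (v7,v9,v10) [+--] → (-1.48984, 1.1531, 0.441358)–(-1.18927, 1.1531, 0.6149)  len=0.3471
  (v7,v10,v8) [+-+] → (-1.18927, 1.1531, 0.6149)–(-1.18927, 1.1531, -0.267815)  len=0.8827
  (v8,v10,v11) [+--] → (-1.18927, 1.1531, -0.267815)–(-1.18927, 1.1531, -0.6149)  len=0.3471
  (v8,v11,v6) [+-+] → (-1.18927, 1.1531, -0.6149)–(-1.67489, 1.1531, -0.334514)  len=0.5608
  (v6,v11,v9) [+--] → (-1.67489, 1.1531, -0.334514)–(-2.25426, 1.1531, 0)  len=0.6690

Chained into 2 loop(s):
  loop 1: 6 segments, perimeter = 3.6893
  loop 2: 6 segments, perimeter = 3.6893
Total perimeter = 7.379


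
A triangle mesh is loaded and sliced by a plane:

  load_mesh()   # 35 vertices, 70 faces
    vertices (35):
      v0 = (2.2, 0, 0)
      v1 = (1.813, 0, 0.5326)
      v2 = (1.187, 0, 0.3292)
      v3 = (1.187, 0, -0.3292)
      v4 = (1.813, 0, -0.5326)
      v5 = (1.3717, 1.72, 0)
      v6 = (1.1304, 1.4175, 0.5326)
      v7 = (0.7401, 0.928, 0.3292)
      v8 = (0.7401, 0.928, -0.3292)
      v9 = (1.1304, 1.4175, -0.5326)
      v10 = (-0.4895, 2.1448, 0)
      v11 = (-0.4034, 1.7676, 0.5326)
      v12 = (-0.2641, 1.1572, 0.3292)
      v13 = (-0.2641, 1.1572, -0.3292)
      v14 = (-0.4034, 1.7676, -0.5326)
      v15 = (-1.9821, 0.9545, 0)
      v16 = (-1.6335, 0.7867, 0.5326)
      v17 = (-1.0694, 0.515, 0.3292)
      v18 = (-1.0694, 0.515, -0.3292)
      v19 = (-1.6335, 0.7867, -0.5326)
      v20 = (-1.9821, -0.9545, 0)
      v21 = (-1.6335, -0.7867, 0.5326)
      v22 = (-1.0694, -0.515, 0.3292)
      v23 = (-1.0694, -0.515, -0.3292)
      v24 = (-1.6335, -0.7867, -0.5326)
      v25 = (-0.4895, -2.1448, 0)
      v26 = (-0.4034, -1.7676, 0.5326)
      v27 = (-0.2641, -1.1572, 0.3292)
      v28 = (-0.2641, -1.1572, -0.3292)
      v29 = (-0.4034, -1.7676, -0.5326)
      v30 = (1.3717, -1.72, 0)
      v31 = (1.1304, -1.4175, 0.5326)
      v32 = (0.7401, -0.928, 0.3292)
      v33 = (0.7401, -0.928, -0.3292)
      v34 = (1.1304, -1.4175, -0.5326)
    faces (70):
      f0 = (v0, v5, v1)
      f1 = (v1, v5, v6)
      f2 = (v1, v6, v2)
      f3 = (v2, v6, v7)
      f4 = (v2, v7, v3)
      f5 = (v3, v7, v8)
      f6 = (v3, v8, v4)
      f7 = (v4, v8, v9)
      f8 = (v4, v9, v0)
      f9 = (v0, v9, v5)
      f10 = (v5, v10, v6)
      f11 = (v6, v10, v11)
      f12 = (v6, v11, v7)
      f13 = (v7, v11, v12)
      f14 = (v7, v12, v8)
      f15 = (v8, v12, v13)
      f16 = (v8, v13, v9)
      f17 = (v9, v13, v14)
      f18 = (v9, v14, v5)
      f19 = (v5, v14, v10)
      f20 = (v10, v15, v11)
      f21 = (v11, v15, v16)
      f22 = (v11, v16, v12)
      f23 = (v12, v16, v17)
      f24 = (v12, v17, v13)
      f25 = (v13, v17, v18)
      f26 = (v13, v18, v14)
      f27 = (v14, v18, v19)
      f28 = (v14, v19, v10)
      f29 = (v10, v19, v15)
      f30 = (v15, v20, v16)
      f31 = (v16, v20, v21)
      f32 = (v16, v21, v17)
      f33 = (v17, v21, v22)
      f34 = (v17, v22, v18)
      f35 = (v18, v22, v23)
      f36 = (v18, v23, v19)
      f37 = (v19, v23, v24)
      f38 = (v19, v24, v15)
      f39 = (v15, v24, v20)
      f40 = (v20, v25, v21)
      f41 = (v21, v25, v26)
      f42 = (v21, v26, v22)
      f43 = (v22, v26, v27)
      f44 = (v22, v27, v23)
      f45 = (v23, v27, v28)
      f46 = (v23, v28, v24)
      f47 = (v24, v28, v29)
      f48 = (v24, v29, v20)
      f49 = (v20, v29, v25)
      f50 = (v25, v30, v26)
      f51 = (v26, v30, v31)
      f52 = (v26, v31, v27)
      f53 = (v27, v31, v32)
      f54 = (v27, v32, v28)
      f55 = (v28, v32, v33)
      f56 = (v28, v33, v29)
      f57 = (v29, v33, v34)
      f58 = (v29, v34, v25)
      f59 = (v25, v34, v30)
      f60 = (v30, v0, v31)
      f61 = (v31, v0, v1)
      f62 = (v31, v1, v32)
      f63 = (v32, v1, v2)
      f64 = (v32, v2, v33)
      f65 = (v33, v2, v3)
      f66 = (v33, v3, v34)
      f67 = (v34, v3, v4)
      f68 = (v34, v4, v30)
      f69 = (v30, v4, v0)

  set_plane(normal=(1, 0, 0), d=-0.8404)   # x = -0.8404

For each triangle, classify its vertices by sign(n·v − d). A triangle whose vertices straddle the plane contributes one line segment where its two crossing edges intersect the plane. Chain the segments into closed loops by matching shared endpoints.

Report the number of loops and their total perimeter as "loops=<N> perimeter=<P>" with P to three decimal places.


loops=2 perimeter=7.094

Straddling triangles (20 of 70):
  (v10,v15,v11) [+-+] → (-0.8404, 1.86497, 0)–(-0.8404, 1.54253, 0.385171)  len=0.5023
  (v11,v15,v16) [+--] → (-0.8404, 1.54253, 0.385171)–(-0.8404, 1.41913, 0.5326)  len=0.1923
  (v11,v16,v12) [+-+] → (-0.8404, 1.41913, 0.5326)–(-0.8404, 1.00128, 0.414799)  len=0.4341
  (v12,v16,v17) [+--] → (-0.8404, 1.00128, 0.414799)–(-0.8404, 0.69762, 0.3292)  len=0.3155
  (v12,v17,v13) [+-+] → (-0.8404, 0.69762, 0.3292)–(-0.8404, 0.69762, 0.141973)  len=0.1872
  (v13,v17,v18) [+--] → (-0.8404, 0.69762, 0.141973)–(-0.8404, 0.69762, -0.3292)  len=0.4712
  (v13,v18,v14) [+-+] → (-0.8404, 0.69762, -0.3292)–(-0.8404, 0.945699, -0.399138)  len=0.2577
  (v14,v18,v19) [+--] → (-0.8404, 0.945699, -0.399138)–(-0.8404, 1.41913, -0.5326)  len=0.4919
  (v14,v19,v10) [+-+] → (-0.8404, 1.41913, -0.5326)–(-0.8404, 1.72823, -0.163365)  len=0.4815
  (v10,v19,v15) [+--] → (-0.8404, 1.72823, -0.163365)–(-0.8404, 1.86497, 0)  len=0.2130
  (v20,v25,v21) [-+-] → (-0.8404, -1.86497, 0)–(-0.8404, -1.72823, 0.163365)  len=0.2130
  (v21,v25,v26) [-++] → (-0.8404, -1.72823, 0.163365)–(-0.8404, -1.41913, 0.5326)  len=0.4815
  (v21,v26,v22) [-+-] → (-0.8404, -1.41913, 0.5326)–(-0.8404, -0.945699, 0.399138)  len=0.4919
  (v22,v26,v27) [-++] → (-0.8404, -0.945699, 0.399138)–(-0.8404, -0.69762, 0.3292)  len=0.2577
  (v22,v27,v23) [-+-] → (-0.8404, -0.69762, 0.3292)–(-0.8404, -0.69762, -0.141973)  len=0.4712
  (v23,v27,v28) [-++] → (-0.8404, -0.69762, -0.141973)–(-0.8404, -0.69762, -0.3292)  len=0.1872
  (v23,v28,v24) [-+-] → (-0.8404, -0.69762, -0.3292)–(-0.8404, -1.00128, -0.414799)  len=0.3155
  (v24,v28,v29) [-++] → (-0.8404, -1.00128, -0.414799)–(-0.8404, -1.41913, -0.5326)  len=0.4341
  (v24,v29,v20) [-+-] → (-0.8404, -1.41913, -0.5326)–(-0.8404, -1.54253, -0.385171)  len=0.1923
  (v20,v29,v25) [-++] → (-0.8404, -1.54253, -0.385171)–(-0.8404, -1.86497, 0)  len=0.5023

Chained into 2 loop(s):
  loop 1: 10 segments, perimeter = 3.5468
  loop 2: 10 segments, perimeter = 3.5468
Total perimeter = 7.094


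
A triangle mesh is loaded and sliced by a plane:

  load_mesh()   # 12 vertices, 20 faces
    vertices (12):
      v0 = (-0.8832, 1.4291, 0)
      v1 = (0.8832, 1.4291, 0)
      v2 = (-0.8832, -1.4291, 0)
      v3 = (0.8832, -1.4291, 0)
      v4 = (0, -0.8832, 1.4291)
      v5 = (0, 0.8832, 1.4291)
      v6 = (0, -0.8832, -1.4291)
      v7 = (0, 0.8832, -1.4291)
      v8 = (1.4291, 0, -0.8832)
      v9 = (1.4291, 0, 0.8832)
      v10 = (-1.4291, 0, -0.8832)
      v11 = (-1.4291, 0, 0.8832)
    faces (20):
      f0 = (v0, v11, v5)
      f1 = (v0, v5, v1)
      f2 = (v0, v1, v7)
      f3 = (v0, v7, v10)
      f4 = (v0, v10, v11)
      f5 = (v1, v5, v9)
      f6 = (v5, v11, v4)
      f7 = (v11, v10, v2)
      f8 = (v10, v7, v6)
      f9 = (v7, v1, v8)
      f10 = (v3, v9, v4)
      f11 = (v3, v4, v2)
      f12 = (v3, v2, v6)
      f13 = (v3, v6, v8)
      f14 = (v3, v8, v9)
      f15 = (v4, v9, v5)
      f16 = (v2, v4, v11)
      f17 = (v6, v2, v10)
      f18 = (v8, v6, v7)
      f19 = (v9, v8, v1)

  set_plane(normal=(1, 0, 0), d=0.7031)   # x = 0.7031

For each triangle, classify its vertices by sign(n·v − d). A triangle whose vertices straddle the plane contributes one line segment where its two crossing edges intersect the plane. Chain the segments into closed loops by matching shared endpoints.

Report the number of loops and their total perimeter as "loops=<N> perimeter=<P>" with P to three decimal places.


loops=1 perimeter=7.959

Straddling triangles (10 of 20):
  (v0,v5,v1) [--+] → (0.7031, 1.31778, 0.291419)–(0.7031, 1.4291, 0)  len=0.3120
  (v0,v1,v7) [-+-] → (0.7031, 1.4291, 0)–(0.7031, 1.31778, -0.291419)  len=0.3120
  (v1,v5,v9) [+-+] → (0.7031, 1.31778, 0.291419)–(0.7031, 0.448676, 1.16052)  len=1.2291
  (v7,v1,v8) [-++] → (0.7031, 1.31778, -0.291419)–(0.7031, 0.448676, -1.16052)  len=1.2291
  (v3,v9,v4) [++-] → (0.7031, -0.448676, 1.16052)–(0.7031, -1.31778, 0.291419)  len=1.2291
  (v3,v4,v2) [+--] → (0.7031, -1.31778, 0.291419)–(0.7031, -1.4291, 0)  len=0.3120
  (v3,v2,v6) [+--] → (0.7031, -1.4291, 0)–(0.7031, -1.31778, -0.291419)  len=0.3120
  (v3,v6,v8) [+-+] → (0.7031, -1.31778, -0.291419)–(0.7031, -0.448676, -1.16052)  len=1.2291
  (v4,v9,v5) [-+-] → (0.7031, -0.448676, 1.16052)–(0.7031, 0.448676, 1.16052)  len=0.8974
  (v8,v6,v7) [+--] → (0.7031, -0.448676, -1.16052)–(0.7031, 0.448676, -1.16052)  len=0.8974

Chained into 1 loop(s):
  loop 1: 10 segments, perimeter = 7.9589
Total perimeter = 7.959


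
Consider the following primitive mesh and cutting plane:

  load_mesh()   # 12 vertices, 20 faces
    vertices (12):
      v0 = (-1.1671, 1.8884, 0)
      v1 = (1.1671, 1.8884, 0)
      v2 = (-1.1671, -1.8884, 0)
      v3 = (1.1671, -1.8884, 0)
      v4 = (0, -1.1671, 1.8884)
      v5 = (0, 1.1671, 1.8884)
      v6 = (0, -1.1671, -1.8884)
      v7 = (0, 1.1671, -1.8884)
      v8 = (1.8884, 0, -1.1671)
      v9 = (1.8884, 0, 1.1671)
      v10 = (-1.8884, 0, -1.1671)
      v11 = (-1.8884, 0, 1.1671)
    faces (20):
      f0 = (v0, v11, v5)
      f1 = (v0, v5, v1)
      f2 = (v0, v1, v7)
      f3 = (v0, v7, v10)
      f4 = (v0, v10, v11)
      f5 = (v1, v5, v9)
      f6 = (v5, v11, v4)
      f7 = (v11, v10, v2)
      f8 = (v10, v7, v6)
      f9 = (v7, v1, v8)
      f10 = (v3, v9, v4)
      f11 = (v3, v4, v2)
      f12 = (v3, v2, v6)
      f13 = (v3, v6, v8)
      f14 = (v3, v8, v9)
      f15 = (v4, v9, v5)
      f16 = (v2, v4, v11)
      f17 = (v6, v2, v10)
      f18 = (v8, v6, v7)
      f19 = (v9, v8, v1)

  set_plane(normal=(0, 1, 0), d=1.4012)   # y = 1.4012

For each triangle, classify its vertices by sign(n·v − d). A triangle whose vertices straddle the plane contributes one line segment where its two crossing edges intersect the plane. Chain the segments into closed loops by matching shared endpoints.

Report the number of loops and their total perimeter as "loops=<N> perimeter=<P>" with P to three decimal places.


Straddling triangles (8 of 20):
  (v0,v11,v5) [+--] → (-1.35319, 1.4012, 0.301107)–(-0.378786, 1.4012, 1.27551)  len=1.3780
  (v0,v5,v1) [+-+] → (-0.378786, 1.4012, 1.27551)–(0.378786, 1.4012, 1.27551)  len=0.7576
  (v0,v1,v7) [++-] → (0.378786, 1.4012, -1.27551)–(-0.378786, 1.4012, -1.27551)  len=0.7576
  (v0,v7,v10) [+--] → (-0.378786, 1.4012, -1.27551)–(-1.35319, 1.4012, -0.301107)  len=1.3780
  (v0,v10,v11) [+--] → (-1.35319, 1.4012, -0.301107)–(-1.35319, 1.4012, 0.301107)  len=0.6022
  (v1,v5,v9) [+--] → (0.378786, 1.4012, 1.27551)–(1.35319, 1.4012, 0.301107)  len=1.3780
  (v7,v1,v8) [-+-] → (0.378786, 1.4012, -1.27551)–(1.35319, 1.4012, -0.301107)  len=1.3780
  (v9,v8,v1) [--+] → (1.35319, 1.4012, -0.301107)–(1.35319, 1.4012, 0.301107)  len=0.6022

Chained into 1 loop(s):
  loop 1: 8 segments, perimeter = 8.2317
Total perimeter = 8.232

loops=1 perimeter=8.232


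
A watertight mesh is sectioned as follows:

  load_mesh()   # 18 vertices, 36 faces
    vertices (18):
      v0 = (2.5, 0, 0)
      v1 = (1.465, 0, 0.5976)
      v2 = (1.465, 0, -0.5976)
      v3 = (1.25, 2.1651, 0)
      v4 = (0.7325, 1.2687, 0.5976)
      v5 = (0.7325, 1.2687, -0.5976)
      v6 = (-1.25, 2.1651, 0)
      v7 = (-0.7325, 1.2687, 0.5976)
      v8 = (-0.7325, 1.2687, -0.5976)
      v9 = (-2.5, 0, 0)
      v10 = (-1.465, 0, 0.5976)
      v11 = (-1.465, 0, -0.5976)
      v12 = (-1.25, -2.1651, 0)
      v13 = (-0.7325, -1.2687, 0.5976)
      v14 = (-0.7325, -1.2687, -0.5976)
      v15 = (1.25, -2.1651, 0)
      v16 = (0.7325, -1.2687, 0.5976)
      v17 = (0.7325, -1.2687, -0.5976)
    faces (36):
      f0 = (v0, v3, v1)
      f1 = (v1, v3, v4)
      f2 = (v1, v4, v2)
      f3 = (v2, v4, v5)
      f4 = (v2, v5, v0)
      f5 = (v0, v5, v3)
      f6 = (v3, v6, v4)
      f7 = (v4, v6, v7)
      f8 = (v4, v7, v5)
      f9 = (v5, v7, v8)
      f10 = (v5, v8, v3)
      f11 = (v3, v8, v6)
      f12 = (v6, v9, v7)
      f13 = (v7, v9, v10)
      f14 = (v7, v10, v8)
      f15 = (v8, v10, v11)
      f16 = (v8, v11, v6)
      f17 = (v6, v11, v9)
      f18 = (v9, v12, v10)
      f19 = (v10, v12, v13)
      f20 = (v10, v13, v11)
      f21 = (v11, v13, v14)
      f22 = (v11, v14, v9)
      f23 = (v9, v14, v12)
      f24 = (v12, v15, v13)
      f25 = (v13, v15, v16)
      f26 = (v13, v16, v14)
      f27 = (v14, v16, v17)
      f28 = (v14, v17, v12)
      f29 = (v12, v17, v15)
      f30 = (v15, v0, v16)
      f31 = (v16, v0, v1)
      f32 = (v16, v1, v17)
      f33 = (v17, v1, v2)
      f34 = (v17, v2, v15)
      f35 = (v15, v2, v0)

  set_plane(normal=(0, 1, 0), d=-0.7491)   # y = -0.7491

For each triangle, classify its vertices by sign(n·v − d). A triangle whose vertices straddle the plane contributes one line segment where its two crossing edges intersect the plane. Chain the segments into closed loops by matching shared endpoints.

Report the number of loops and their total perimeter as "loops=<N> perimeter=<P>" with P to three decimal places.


Straddling triangles (12 of 36):
  (v9,v12,v10) [+-+] → (-2.06751, -0.7491, 0)–(-1.39061, -0.7491, 0.390837)  len=0.7816
  (v10,v12,v13) [+--] → (-1.39061, -0.7491, 0.390837)–(-1.0325, -0.7491, 0.5976)  len=0.4135
  (v10,v13,v11) [+-+] → (-1.0325, -0.7491, 0.5976)–(-1.0325, -0.7491, 0.108102)  len=0.4895
  (v11,v13,v14) [+--] → (-1.0325, -0.7491, 0.108102)–(-1.0325, -0.7491, -0.5976)  len=0.7057
  (v11,v14,v9) [+-+] → (-1.0325, -0.7491, -0.5976)–(-1.45639, -0.7491, -0.352851)  len=0.4895
  (v9,v14,v12) [+--] → (-1.45639, -0.7491, -0.352851)–(-2.06751, -0.7491, 0)  len=0.7057
  (v15,v0,v16) [-+-] → (2.06751, -0.7491, 0)–(1.45639, -0.7491, 0.352851)  len=0.7057
  (v16,v0,v1) [-++] → (1.45639, -0.7491, 0.352851)–(1.0325, -0.7491, 0.5976)  len=0.4895
  (v16,v1,v17) [-+-] → (1.0325, -0.7491, 0.5976)–(1.0325, -0.7491, -0.108102)  len=0.7057
  (v17,v1,v2) [-++] → (1.0325, -0.7491, -0.108102)–(1.0325, -0.7491, -0.5976)  len=0.4895
  (v17,v2,v15) [-+-] → (1.0325, -0.7491, -0.5976)–(1.39061, -0.7491, -0.390837)  len=0.4135
  (v15,v2,v0) [-++] → (1.39061, -0.7491, -0.390837)–(2.06751, -0.7491, 0)  len=0.7816

Chained into 2 loop(s):
  loop 1: 6 segments, perimeter = 3.5855
  loop 2: 6 segments, perimeter = 3.5855
Total perimeter = 7.171

loops=2 perimeter=7.171


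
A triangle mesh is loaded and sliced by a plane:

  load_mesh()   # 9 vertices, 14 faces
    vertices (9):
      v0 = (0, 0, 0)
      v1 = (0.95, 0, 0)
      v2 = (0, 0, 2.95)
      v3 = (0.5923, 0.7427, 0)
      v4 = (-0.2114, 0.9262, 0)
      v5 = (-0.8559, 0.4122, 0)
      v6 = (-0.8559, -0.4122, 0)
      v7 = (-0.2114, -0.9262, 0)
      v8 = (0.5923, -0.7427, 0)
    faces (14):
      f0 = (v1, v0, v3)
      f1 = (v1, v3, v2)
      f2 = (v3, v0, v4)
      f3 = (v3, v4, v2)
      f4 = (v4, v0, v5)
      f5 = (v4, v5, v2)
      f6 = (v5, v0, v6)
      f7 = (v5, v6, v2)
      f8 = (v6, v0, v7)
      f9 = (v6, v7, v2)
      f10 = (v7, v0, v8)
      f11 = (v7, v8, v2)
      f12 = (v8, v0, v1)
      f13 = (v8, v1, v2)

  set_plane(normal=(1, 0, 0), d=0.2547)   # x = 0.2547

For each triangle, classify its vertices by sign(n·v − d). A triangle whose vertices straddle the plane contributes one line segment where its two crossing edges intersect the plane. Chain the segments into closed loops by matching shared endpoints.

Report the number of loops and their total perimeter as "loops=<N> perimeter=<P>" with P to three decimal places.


Straddling triangles (8 of 14):
  (v1,v0,v3) [+-+] → (0.2547, 0, 0)–(0.2547, 0.319375, 0)  len=0.3194
  (v1,v3,v2) [++-] → (0.2547, 0.319375, 1.68145)–(0.2547, 0, 2.15909)  len=0.5746
  (v3,v0,v4) [+--] → (0.2547, 0.319375, 0)–(0.2547, 0.819781, 0)  len=0.5004
  (v3,v4,v2) [+--] → (0.2547, 0.819781, 0)–(0.2547, 0.319375, 1.68145)  len=1.7543
  (v7,v0,v8) [--+] → (0.2547, -0.319375, 0)–(0.2547, -0.819781, 0)  len=0.5004
  (v7,v8,v2) [-+-] → (0.2547, -0.819781, 0)–(0.2547, -0.319375, 1.68145)  len=1.7543
  (v8,v0,v1) [+-+] → (0.2547, -0.319375, 0)–(0.2547, 0, 0)  len=0.3194
  (v8,v1,v2) [++-] → (0.2547, 0, 2.15909)–(0.2547, -0.319375, 1.68145)  len=0.5746

Chained into 1 loop(s):
  loop 1: 8 segments, perimeter = 6.2974
Total perimeter = 6.297

loops=1 perimeter=6.297
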